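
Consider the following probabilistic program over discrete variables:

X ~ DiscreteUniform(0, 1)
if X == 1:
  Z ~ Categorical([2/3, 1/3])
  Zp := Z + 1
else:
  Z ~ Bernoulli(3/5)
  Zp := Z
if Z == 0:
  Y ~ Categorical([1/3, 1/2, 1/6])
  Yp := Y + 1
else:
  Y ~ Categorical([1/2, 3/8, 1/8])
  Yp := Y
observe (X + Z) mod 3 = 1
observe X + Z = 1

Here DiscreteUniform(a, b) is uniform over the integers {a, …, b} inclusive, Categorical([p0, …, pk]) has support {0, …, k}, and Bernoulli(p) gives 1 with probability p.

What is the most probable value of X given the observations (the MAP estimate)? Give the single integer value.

Enumerate traces; 6 have nonzero weight after conditioning:
  (X=0, Z=1, Y=0) weight 3/20
  (X=0, Z=1, Y=1) weight 9/80
  (X=0, Z=1, Y=2) weight 3/80
  (X=1, Z=0, Y=0) weight 1/9
  (X=1, Z=0, Y=1) weight 1/6
  (X=1, Z=0, Y=2) weight 1/18
Group by X:
  weight(X=0) = 3/10
  weight(X=1) = 1/3
Total weight = 3/10 + 1/3 = 19/30
P(X=0 | obs) = 3/10 / 19/30 = 9/19
P(X=1 | obs) = 1/3 / 19/30 = 10/19
argmax = 1

argmax_v P(X = v | obs) = 1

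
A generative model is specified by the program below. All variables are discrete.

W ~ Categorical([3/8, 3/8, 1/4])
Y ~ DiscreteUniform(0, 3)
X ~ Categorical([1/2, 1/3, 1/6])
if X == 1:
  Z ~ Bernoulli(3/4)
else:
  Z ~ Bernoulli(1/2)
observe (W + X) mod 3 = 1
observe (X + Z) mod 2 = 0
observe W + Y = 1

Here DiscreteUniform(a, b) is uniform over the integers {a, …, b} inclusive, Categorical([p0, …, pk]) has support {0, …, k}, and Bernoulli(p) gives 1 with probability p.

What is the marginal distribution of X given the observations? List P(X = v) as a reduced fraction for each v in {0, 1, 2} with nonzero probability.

Enumerate traces; 2 have nonzero weight after conditioning:
  (W=0, Y=1, X=1, Z=1) weight 3/128
  (W=1, Y=0, X=0, Z=0) weight 3/128
Group by X:
  weight(X=0) = 3/128
  weight(X=1) = 3/128
Total weight = 3/128 + 3/128 = 3/64
P(X=0 | obs) = 3/128 / 3/64 = 1/2
P(X=1 | obs) = 3/128 / 3/64 = 1/2

P(X=0) = 1/2, P(X=1) = 1/2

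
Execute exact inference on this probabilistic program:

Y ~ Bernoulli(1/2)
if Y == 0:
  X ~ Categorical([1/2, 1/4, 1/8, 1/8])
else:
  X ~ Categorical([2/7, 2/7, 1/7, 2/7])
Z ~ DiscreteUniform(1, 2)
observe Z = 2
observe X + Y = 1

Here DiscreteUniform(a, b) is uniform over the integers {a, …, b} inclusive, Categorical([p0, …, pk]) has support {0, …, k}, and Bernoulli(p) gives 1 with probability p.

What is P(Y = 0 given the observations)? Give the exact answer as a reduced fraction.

P(Y = 0 | obs) = 7/15

Enumerate traces; 2 have nonzero weight after conditioning:
  (Y=0, X=1, Z=2) weight 1/16
  (Y=1, X=0, Z=2) weight 1/14
Group by Y:
  weight(Y=0) = 1/16
  weight(Y=1) = 1/14
Total weight = 1/16 + 1/14 = 15/112
P(Y=0 | obs) = 1/16 / 15/112 = 7/15
P(Y=1 | obs) = 1/14 / 15/112 = 8/15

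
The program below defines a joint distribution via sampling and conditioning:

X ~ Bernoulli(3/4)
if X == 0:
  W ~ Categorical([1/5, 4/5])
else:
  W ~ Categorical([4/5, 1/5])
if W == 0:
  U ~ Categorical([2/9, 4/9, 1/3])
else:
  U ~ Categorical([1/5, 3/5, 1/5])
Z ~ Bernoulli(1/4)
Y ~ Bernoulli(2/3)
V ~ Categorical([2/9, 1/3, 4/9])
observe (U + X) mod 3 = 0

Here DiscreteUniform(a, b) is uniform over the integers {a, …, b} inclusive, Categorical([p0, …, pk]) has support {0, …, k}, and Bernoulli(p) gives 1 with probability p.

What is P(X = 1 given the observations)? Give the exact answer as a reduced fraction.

P(X = 1 | obs) = 9/11

Enumerate traces; 48 have nonzero weight after conditioning:
  (X=0, W=0, U=0, Z=0, Y=0, V=0) weight 1/1620
  (X=0, W=0, U=0, Z=0, Y=0, V=1) weight 1/1080
  (X=0, W=0, U=0, Z=0, Y=0, V=2) weight 1/810
  (X=0, W=0, U=0, Z=0, Y=1, V=0) weight 1/810
  (X=0, W=0, U=0, Z=0, Y=1, V=1) weight 1/540
  (X=0, W=0, U=0, Z=0, Y=1, V=2) weight 1/405
  (X=0, W=0, U=0, Z=1, Y=0, V=0) weight 1/4860
  (X=0, W=0, U=0, Z=1, Y=0, V=1) weight 1/3240
  (X=1, W=0, U=2, Z=0, Y=0, V=0) weight 1/90
  … 39 more
Group by X:
  weight(X=0) = 23/450
  weight(X=1) = 23/100
Total weight = 23/450 + 23/100 = 253/900
P(X=0 | obs) = 23/450 / 253/900 = 2/11
P(X=1 | obs) = 23/100 / 253/900 = 9/11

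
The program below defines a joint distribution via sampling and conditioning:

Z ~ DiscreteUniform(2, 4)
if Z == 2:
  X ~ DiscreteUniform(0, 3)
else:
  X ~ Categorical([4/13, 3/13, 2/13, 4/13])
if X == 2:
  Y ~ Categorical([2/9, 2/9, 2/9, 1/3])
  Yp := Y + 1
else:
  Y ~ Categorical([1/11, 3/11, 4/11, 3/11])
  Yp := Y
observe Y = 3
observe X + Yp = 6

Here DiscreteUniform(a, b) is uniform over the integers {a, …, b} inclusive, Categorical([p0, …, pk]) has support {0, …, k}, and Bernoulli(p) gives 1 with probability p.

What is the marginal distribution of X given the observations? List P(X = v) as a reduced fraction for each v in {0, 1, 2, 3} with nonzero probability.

P(X=2) = 319/724, P(X=3) = 405/724

Enumerate traces; 6 have nonzero weight after conditioning:
  (Z=2, X=2, Y=3) weight 1/36
  (Z=2, X=3, Y=3) weight 1/44
  (Z=3, X=2, Y=3) weight 2/117
  (Z=3, X=3, Y=3) weight 4/143
  (Z=4, X=2, Y=3) weight 2/117
  (Z=4, X=3, Y=3) weight 4/143
Group by X:
  weight(X=2) = 29/468
  weight(X=3) = 45/572
Total weight = 29/468 + 45/572 = 181/1287
P(X=2 | obs) = 29/468 / 181/1287 = 319/724
P(X=3 | obs) = 45/572 / 181/1287 = 405/724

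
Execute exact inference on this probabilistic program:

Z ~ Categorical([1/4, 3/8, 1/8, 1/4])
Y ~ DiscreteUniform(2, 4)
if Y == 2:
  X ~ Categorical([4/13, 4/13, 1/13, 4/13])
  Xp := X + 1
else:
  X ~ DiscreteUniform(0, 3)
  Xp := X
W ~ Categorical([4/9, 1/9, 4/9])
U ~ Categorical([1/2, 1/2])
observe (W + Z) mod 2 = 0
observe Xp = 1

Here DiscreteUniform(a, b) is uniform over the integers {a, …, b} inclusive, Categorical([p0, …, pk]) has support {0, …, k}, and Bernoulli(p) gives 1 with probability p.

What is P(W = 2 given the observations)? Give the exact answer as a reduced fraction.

Enumerate traces; 36 have nonzero weight after conditioning:
  (Z=0, Y=2, X=0, W=0, U=0) weight 2/351
  (Z=0, Y=2, X=0, W=0, U=1) weight 2/351
  (Z=0, Y=2, X=0, W=2, U=0) weight 2/351
  (Z=0, Y=2, X=0, W=2, U=1) weight 2/351
  (Z=0, Y=3, X=1, W=0, U=0) weight 1/216
  (Z=0, Y=3, X=1, W=0, U=1) weight 1/216
  (Z=0, Y=3, X=1, W=2, U=0) weight 1/216
  (Z=0, Y=3, X=1, W=2, U=1) weight 1/216
  (Z=1, Y=2, X=0, W=1, U=0) weight 1/468
  … 27 more
Group by W:
  weight(W=0) = 7/156
  weight(W=1) = 35/1872
  weight(W=2) = 7/156
Total weight = 7/156 + 35/1872 + 7/156 = 203/1872
P(W=0 | obs) = 7/156 / 203/1872 = 12/29
P(W=1 | obs) = 35/1872 / 203/1872 = 5/29
P(W=2 | obs) = 7/156 / 203/1872 = 12/29

P(W = 2 | obs) = 12/29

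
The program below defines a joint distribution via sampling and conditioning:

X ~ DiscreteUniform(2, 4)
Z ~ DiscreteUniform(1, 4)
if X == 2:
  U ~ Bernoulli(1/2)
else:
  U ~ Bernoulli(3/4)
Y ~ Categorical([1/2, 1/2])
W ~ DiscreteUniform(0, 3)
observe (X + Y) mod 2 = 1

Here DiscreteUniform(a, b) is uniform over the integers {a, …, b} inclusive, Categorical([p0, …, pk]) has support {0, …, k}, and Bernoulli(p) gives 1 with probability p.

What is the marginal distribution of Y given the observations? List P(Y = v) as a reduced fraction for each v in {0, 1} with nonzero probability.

Enumerate traces; 96 have nonzero weight after conditioning:
  (X=2, Z=1, U=0, Y=1, W=0) weight 1/192
  (X=2, Z=1, U=0, Y=1, W=1) weight 1/192
  (X=2, Z=1, U=0, Y=1, W=2) weight 1/192
  (X=2, Z=1, U=0, Y=1, W=3) weight 1/192
  (X=2, Z=1, U=1, Y=1, W=0) weight 1/192
  (X=2, Z=1, U=1, Y=1, W=1) weight 1/192
  (X=2, Z=1, U=1, Y=1, W=2) weight 1/192
  (X=2, Z=1, U=1, Y=1, W=3) weight 1/192
  (X=3, Z=1, U=0, Y=0, W=0) weight 1/384
  … 87 more
Group by Y:
  weight(Y=0) = 1/6
  weight(Y=1) = 1/3
Total weight = 1/6 + 1/3 = 1/2
P(Y=0 | obs) = 1/6 / 1/2 = 1/3
P(Y=1 | obs) = 1/3 / 1/2 = 2/3

P(Y=0) = 1/3, P(Y=1) = 2/3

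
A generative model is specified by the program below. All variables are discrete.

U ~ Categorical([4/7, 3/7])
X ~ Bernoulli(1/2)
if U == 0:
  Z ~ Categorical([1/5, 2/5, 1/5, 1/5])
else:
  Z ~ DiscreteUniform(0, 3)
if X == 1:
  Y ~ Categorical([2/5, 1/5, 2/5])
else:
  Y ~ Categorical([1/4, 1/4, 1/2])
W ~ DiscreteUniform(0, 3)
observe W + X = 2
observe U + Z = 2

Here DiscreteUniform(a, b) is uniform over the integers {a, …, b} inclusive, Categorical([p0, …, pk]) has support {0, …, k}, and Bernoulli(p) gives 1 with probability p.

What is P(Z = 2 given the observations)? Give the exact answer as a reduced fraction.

P(Z = 2 | obs) = 16/31

Enumerate traces; 12 have nonzero weight after conditioning:
  (U=0, X=0, Z=2, Y=0, W=2) weight 1/280
  (U=0, X=0, Z=2, Y=1, W=2) weight 1/280
  (U=0, X=0, Z=2, Y=2, W=2) weight 1/140
  (U=0, X=1, Z=2, Y=0, W=1) weight 1/175
  (U=0, X=1, Z=2, Y=1, W=1) weight 1/350
  (U=0, X=1, Z=2, Y=2, W=1) weight 1/175
  (U=1, X=0, Z=1, Y=0, W=2) weight 3/896
  (U=1, X=0, Z=1, Y=1, W=2) weight 3/896
  … 4 more
Group by Z:
  weight(Z=1) = 3/112
  weight(Z=2) = 1/35
Total weight = 3/112 + 1/35 = 31/560
P(Z=1 | obs) = 3/112 / 31/560 = 15/31
P(Z=2 | obs) = 1/35 / 31/560 = 16/31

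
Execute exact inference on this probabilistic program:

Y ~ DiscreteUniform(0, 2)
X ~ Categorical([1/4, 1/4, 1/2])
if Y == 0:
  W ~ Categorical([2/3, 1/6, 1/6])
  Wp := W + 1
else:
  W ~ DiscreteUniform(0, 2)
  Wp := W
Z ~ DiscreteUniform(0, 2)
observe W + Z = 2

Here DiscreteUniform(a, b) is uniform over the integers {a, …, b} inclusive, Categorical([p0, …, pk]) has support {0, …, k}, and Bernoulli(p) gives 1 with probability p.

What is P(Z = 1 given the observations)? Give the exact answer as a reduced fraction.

Enumerate traces; 27 have nonzero weight after conditioning:
  (Y=0, X=0, W=0, Z=2) weight 1/54
  (Y=0, X=0, W=1, Z=1) weight 1/216
  (Y=0, X=0, W=2, Z=0) weight 1/216
  (Y=0, X=1, W=0, Z=2) weight 1/54
  (Y=0, X=1, W=1, Z=1) weight 1/216
  (Y=0, X=1, W=2, Z=0) weight 1/216
  (Y=0, X=2, W=0, Z=2) weight 1/27
  (Y=0, X=2, W=1, Z=1) weight 1/108
  … 19 more
Group by Z:
  weight(Z=0) = 5/54
  weight(Z=1) = 5/54
  weight(Z=2) = 4/27
Total weight = 5/54 + 5/54 + 4/27 = 1/3
P(Z=0 | obs) = 5/54 / 1/3 = 5/18
P(Z=1 | obs) = 5/54 / 1/3 = 5/18
P(Z=2 | obs) = 4/27 / 1/3 = 4/9

P(Z = 1 | obs) = 5/18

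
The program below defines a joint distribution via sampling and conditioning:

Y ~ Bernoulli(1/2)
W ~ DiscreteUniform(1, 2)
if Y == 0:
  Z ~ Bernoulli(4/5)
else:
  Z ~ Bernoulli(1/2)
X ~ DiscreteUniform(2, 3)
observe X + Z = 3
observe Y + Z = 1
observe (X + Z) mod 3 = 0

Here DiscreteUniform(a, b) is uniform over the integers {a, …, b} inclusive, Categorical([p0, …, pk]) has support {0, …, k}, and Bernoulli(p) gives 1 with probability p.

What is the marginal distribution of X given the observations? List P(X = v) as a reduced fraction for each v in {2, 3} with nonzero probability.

Enumerate traces; 4 have nonzero weight after conditioning:
  (Y=0, W=1, Z=1, X=2) weight 1/10
  (Y=0, W=2, Z=1, X=2) weight 1/10
  (Y=1, W=1, Z=0, X=3) weight 1/16
  (Y=1, W=2, Z=0, X=3) weight 1/16
Group by X:
  weight(X=2) = 1/5
  weight(X=3) = 1/8
Total weight = 1/5 + 1/8 = 13/40
P(X=2 | obs) = 1/5 / 13/40 = 8/13
P(X=3 | obs) = 1/8 / 13/40 = 5/13

P(X=2) = 8/13, P(X=3) = 5/13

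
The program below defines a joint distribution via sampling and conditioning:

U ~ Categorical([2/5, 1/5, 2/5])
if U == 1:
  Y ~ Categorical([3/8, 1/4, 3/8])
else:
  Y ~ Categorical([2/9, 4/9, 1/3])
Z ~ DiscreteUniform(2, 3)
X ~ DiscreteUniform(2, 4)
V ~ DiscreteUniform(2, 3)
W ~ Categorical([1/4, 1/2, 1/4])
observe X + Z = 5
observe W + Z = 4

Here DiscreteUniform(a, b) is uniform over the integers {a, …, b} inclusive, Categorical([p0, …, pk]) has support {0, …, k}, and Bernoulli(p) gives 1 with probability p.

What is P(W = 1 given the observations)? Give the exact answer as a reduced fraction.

P(W = 1 | obs) = 2/3

Enumerate traces; 36 have nonzero weight after conditioning:
  (U=0, Y=0, Z=2, X=3, V=2, W=2) weight 1/540
  (U=0, Y=0, Z=2, X=3, V=3, W=2) weight 1/540
  (U=0, Y=0, Z=3, X=2, V=2, W=1) weight 1/270
  (U=0, Y=0, Z=3, X=2, V=3, W=1) weight 1/270
  (U=0, Y=1, Z=2, X=3, V=2, W=2) weight 1/270
  (U=0, Y=1, Z=2, X=3, V=3, W=2) weight 1/270
  (U=0, Y=1, Z=3, X=2, V=2, W=1) weight 1/135
  (U=0, Y=1, Z=3, X=2, V=3, W=1) weight 1/135
  … 28 more
Group by W:
  weight(W=1) = 1/12
  weight(W=2) = 1/24
Total weight = 1/12 + 1/24 = 1/8
P(W=1 | obs) = 1/12 / 1/8 = 2/3
P(W=2 | obs) = 1/24 / 1/8 = 1/3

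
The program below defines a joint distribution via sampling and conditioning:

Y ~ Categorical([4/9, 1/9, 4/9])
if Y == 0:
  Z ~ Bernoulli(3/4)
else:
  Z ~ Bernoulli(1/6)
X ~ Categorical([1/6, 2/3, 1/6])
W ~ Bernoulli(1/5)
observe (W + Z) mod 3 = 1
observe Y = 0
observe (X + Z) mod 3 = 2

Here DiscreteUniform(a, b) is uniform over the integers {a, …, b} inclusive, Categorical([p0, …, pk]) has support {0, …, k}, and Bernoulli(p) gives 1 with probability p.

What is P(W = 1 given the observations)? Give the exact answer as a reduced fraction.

Enumerate traces; 2 have nonzero weight after conditioning:
  (Y=0, Z=0, X=2, W=1) weight 1/270
  (Y=0, Z=1, X=1, W=0) weight 8/45
Group by W:
  weight(W=0) = 8/45
  weight(W=1) = 1/270
Total weight = 8/45 + 1/270 = 49/270
P(W=0 | obs) = 8/45 / 49/270 = 48/49
P(W=1 | obs) = 1/270 / 49/270 = 1/49

P(W = 1 | obs) = 1/49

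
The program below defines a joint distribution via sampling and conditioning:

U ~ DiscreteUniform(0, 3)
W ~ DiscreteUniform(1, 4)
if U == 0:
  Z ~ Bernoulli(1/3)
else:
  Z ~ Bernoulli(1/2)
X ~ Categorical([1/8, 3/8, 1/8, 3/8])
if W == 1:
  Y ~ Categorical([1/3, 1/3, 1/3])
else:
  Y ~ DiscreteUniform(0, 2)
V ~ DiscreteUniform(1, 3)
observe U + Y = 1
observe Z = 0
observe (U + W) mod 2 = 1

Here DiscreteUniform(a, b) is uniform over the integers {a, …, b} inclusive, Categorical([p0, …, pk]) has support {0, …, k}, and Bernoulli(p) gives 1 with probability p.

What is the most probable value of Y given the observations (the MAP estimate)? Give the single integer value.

Enumerate traces; 48 have nonzero weight after conditioning:
  (U=0, W=1, Z=0, X=0, Y=1, V=1) weight 1/1728
  (U=0, W=1, Z=0, X=0, Y=1, V=2) weight 1/1728
  (U=0, W=1, Z=0, X=0, Y=1, V=3) weight 1/1728
  (U=0, W=1, Z=0, X=1, Y=1, V=1) weight 1/576
  (U=0, W=1, Z=0, X=1, Y=1, V=2) weight 1/576
  (U=0, W=1, Z=0, X=1, Y=1, V=3) weight 1/576
  (U=0, W=1, Z=0, X=2, Y=1, V=1) weight 1/1728
  (U=0, W=1, Z=0, X=2, Y=1, V=2) weight 1/1728
  (U=1, W=2, Z=0, X=0, Y=0, V=1) weight 1/2304
  … 39 more
Group by Y:
  weight(Y=0) = 1/48
  weight(Y=1) = 1/36
Total weight = 1/48 + 1/36 = 7/144
P(Y=0 | obs) = 1/48 / 7/144 = 3/7
P(Y=1 | obs) = 1/36 / 7/144 = 4/7
argmax = 1

argmax_v P(Y = v | obs) = 1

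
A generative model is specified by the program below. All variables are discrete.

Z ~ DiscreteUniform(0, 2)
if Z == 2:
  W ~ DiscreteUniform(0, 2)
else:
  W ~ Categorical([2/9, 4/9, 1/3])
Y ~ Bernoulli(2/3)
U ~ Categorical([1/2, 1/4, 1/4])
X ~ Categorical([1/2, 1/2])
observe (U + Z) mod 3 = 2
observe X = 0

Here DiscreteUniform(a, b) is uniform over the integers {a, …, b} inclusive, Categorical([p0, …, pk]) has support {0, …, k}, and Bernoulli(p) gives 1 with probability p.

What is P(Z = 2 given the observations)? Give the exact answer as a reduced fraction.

Enumerate traces; 18 have nonzero weight after conditioning:
  (Z=0, W=0, Y=0, U=2, X=0) weight 1/324
  (Z=0, W=0, Y=1, U=2, X=0) weight 1/162
  (Z=0, W=1, Y=0, U=2, X=0) weight 1/162
  (Z=0, W=1, Y=1, U=2, X=0) weight 1/81
  (Z=0, W=2, Y=0, U=2, X=0) weight 1/216
  (Z=0, W=2, Y=1, U=2, X=0) weight 1/108
  (Z=1, W=0, Y=0, U=1, X=0) weight 1/324
  (Z=1, W=0, Y=1, U=1, X=0) weight 1/162
  (Z=2, W=0, Y=0, U=0, X=0) weight 1/108
  … 9 more
Group by Z:
  weight(Z=0) = 1/24
  weight(Z=1) = 1/24
  weight(Z=2) = 1/12
Total weight = 1/24 + 1/24 + 1/12 = 1/6
P(Z=0 | obs) = 1/24 / 1/6 = 1/4
P(Z=1 | obs) = 1/24 / 1/6 = 1/4
P(Z=2 | obs) = 1/12 / 1/6 = 1/2

P(Z = 2 | obs) = 1/2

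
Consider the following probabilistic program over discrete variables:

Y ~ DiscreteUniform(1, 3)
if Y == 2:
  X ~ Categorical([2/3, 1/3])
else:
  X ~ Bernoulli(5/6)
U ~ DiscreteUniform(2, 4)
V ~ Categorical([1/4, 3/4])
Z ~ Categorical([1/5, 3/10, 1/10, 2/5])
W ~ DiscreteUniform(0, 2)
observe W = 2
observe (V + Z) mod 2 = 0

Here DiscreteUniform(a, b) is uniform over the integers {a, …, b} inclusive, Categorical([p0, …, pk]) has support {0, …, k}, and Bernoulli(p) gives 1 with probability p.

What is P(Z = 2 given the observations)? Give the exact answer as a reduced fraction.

P(Z = 2 | obs) = 1/24

Enumerate traces; 72 have nonzero weight after conditioning:
  (Y=1, X=0, U=2, V=0, Z=0, W=2) weight 1/3240
  (Y=1, X=0, U=2, V=0, Z=2, W=2) weight 1/6480
  (Y=1, X=0, U=2, V=1, Z=1, W=2) weight 1/720
  (Y=1, X=0, U=2, V=1, Z=3, W=2) weight 1/540
  (Y=1, X=0, U=3, V=0, Z=0, W=2) weight 1/3240
  (Y=1, X=0, U=3, V=0, Z=2, W=2) weight 1/6480
  (Y=1, X=0, U=3, V=1, Z=1, W=2) weight 1/720
  (Y=1, X=0, U=3, V=1, Z=3, W=2) weight 1/540
  … 64 more
Group by Z:
  weight(Z=0) = 1/60
  weight(Z=1) = 3/40
  weight(Z=2) = 1/120
  weight(Z=3) = 1/10
Total weight = 1/60 + 3/40 + 1/120 + 1/10 = 1/5
P(Z=0 | obs) = 1/60 / 1/5 = 1/12
P(Z=1 | obs) = 3/40 / 1/5 = 3/8
P(Z=2 | obs) = 1/120 / 1/5 = 1/24
P(Z=3 | obs) = 1/10 / 1/5 = 1/2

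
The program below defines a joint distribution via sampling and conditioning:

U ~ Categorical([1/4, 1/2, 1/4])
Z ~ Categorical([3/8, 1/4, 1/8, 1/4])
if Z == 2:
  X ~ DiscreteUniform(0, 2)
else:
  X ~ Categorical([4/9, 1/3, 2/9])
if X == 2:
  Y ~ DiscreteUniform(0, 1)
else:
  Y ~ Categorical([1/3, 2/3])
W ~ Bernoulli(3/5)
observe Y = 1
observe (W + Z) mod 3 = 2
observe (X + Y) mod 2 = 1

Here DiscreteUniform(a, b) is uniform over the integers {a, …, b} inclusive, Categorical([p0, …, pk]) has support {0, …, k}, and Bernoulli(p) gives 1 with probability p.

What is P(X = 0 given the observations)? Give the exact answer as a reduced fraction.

P(X = 0 | obs) = 20/29

Enumerate traces; 12 have nonzero weight after conditioning:
  (U=0, Z=1, X=0, Y=1, W=1) weight 1/90
  (U=0, Z=1, X=2, Y=1, W=1) weight 1/240
  (U=0, Z=2, X=0, Y=1, W=0) weight 1/360
  (U=0, Z=2, X=2, Y=1, W=0) weight 1/480
  (U=1, Z=1, X=0, Y=1, W=1) weight 1/45
  (U=1, Z=1, X=2, Y=1, W=1) weight 1/120
  (U=1, Z=2, X=0, Y=1, W=0) weight 1/180
  (U=1, Z=2, X=2, Y=1, W=0) weight 1/240
  … 4 more
Group by X:
  weight(X=0) = 1/18
  weight(X=2) = 1/40
Total weight = 1/18 + 1/40 = 29/360
P(X=0 | obs) = 1/18 / 29/360 = 20/29
P(X=2 | obs) = 1/40 / 29/360 = 9/29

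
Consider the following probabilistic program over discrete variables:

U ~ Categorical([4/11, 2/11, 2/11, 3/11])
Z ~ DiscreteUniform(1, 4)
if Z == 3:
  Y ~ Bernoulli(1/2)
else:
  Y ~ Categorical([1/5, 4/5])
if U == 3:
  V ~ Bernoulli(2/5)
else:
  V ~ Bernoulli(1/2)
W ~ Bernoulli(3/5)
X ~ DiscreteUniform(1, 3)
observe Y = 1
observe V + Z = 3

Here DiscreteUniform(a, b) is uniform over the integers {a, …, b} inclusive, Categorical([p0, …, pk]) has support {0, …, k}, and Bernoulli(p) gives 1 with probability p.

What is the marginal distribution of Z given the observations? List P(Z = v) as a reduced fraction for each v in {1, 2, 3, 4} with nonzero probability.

Enumerate traces; 48 have nonzero weight after conditioning:
  (U=0, Z=2, Y=1, V=1, W=0, X=1) weight 4/825
  (U=0, Z=2, Y=1, V=1, W=0, X=2) weight 4/825
  (U=0, Z=2, Y=1, V=1, W=0, X=3) weight 4/825
  (U=0, Z=2, Y=1, V=1, W=1, X=1) weight 2/275
  (U=0, Z=2, Y=1, V=1, W=1, X=2) weight 2/275
  (U=0, Z=2, Y=1, V=1, W=1, X=3) weight 2/275
  (U=0, Z=3, Y=1, V=0, W=0, X=1) weight 1/330
  (U=0, Z=3, Y=1, V=0, W=0, X=2) weight 1/330
  … 40 more
Group by Z:
  weight(Z=2) = 26/275
  weight(Z=3) = 29/440
Total weight = 26/275 + 29/440 = 353/2200
P(Z=2 | obs) = 26/275 / 353/2200 = 208/353
P(Z=3 | obs) = 29/440 / 353/2200 = 145/353

P(Z=2) = 208/353, P(Z=3) = 145/353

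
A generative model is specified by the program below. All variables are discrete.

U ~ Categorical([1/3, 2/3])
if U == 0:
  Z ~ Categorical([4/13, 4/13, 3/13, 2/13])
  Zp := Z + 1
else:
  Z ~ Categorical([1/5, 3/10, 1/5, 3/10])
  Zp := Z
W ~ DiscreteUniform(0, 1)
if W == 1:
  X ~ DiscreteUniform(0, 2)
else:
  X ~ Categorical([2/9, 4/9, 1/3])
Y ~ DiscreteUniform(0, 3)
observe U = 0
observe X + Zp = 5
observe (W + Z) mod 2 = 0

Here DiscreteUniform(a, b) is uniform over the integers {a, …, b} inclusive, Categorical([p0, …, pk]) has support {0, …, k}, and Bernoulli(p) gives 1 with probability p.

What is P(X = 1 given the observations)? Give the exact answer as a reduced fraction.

P(X = 1 | obs) = 2/5

Enumerate traces; 8 have nonzero weight after conditioning:
  (U=0, Z=2, W=0, X=2, Y=0) weight 1/312
  (U=0, Z=2, W=0, X=2, Y=1) weight 1/312
  (U=0, Z=2, W=0, X=2, Y=2) weight 1/312
  (U=0, Z=2, W=0, X=2, Y=3) weight 1/312
  (U=0, Z=3, W=1, X=1, Y=0) weight 1/468
  (U=0, Z=3, W=1, X=1, Y=1) weight 1/468
  (U=0, Z=3, W=1, X=1, Y=2) weight 1/468
  (U=0, Z=3, W=1, X=1, Y=3) weight 1/468
Group by X:
  weight(X=1) = 1/117
  weight(X=2) = 1/78
Total weight = 1/117 + 1/78 = 5/234
P(X=1 | obs) = 1/117 / 5/234 = 2/5
P(X=2 | obs) = 1/78 / 5/234 = 3/5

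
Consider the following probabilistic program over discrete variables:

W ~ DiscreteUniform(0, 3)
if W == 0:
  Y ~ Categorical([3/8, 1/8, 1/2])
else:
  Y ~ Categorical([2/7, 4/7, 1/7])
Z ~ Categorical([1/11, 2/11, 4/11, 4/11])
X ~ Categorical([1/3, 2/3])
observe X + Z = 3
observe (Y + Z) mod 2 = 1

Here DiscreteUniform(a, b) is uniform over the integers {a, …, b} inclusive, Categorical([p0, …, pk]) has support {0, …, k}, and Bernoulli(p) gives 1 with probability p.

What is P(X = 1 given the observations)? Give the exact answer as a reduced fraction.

P(X = 1 | obs) = 206/327

Enumerate traces; 12 have nonzero weight after conditioning:
  (W=0, Y=0, Z=3, X=0) weight 1/88
  (W=0, Y=1, Z=2, X=1) weight 1/132
  (W=0, Y=2, Z=3, X=0) weight 1/66
  (W=1, Y=0, Z=3, X=0) weight 2/231
  (W=1, Y=1, Z=2, X=1) weight 8/231
  (W=1, Y=2, Z=3, X=0) weight 1/231
  (W=2, Y=0, Z=3, X=0) weight 2/231
  (W=2, Y=1, Z=2, X=1) weight 8/231
  … 4 more
Group by X:
  weight(X=0) = 11/168
  weight(X=1) = 103/924
Total weight = 11/168 + 103/924 = 109/616
P(X=0 | obs) = 11/168 / 109/616 = 121/327
P(X=1 | obs) = 103/924 / 109/616 = 206/327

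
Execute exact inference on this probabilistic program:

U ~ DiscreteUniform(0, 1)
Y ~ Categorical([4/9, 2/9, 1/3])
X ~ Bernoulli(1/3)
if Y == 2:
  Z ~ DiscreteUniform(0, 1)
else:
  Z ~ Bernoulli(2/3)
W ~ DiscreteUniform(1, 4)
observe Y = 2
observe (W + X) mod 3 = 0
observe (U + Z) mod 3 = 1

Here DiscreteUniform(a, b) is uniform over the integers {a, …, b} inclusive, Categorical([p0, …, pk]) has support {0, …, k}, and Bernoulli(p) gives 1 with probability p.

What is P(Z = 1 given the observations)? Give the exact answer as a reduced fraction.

Enumerate traces; 4 have nonzero weight after conditioning:
  (U=0, Y=2, X=0, Z=1, W=3) weight 1/72
  (U=0, Y=2, X=1, Z=1, W=2) weight 1/144
  (U=1, Y=2, X=0, Z=0, W=3) weight 1/72
  (U=1, Y=2, X=1, Z=0, W=2) weight 1/144
Group by Z:
  weight(Z=0) = 1/48
  weight(Z=1) = 1/48
Total weight = 1/48 + 1/48 = 1/24
P(Z=0 | obs) = 1/48 / 1/24 = 1/2
P(Z=1 | obs) = 1/48 / 1/24 = 1/2

P(Z = 1 | obs) = 1/2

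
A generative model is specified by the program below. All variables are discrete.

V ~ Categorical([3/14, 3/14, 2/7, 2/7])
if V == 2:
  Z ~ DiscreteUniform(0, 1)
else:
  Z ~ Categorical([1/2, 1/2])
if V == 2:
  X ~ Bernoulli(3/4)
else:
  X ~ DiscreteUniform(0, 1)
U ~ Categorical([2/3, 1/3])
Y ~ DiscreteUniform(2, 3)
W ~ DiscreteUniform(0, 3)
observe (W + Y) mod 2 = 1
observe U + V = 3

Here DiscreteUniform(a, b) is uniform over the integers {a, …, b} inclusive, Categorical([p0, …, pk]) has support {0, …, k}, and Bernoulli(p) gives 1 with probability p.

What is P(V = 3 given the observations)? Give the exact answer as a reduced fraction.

Enumerate traces; 32 have nonzero weight after conditioning:
  (V=2, Z=0, X=0, U=1, Y=2, W=1) weight 1/672
  (V=2, Z=0, X=0, U=1, Y=2, W=3) weight 1/672
  (V=2, Z=0, X=0, U=1, Y=3, W=0) weight 1/672
  (V=2, Z=0, X=0, U=1, Y=3, W=2) weight 1/672
  (V=2, Z=0, X=1, U=1, Y=2, W=1) weight 1/224
  (V=2, Z=0, X=1, U=1, Y=2, W=3) weight 1/224
  (V=2, Z=0, X=1, U=1, Y=3, W=0) weight 1/224
  (V=2, Z=0, X=1, U=1, Y=3, W=2) weight 1/224
  (V=3, Z=0, X=0, U=0, Y=2, W=1) weight 1/168
  … 23 more
Group by V:
  weight(V=2) = 1/21
  weight(V=3) = 2/21
Total weight = 1/21 + 2/21 = 1/7
P(V=2 | obs) = 1/21 / 1/7 = 1/3
P(V=3 | obs) = 2/21 / 1/7 = 2/3

P(V = 3 | obs) = 2/3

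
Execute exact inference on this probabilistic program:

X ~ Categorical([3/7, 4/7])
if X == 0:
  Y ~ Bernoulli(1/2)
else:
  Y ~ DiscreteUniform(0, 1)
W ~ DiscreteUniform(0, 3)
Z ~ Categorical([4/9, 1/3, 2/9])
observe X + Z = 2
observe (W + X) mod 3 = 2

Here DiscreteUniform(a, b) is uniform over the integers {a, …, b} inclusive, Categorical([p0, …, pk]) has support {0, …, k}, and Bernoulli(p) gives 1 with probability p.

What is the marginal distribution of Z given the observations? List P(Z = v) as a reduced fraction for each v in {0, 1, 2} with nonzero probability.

P(Z=1) = 2/3, P(Z=2) = 1/3

Enumerate traces; 4 have nonzero weight after conditioning:
  (X=0, Y=0, W=2, Z=2) weight 1/84
  (X=0, Y=1, W=2, Z=2) weight 1/84
  (X=1, Y=0, W=1, Z=1) weight 1/42
  (X=1, Y=1, W=1, Z=1) weight 1/42
Group by Z:
  weight(Z=1) = 1/21
  weight(Z=2) = 1/42
Total weight = 1/21 + 1/42 = 1/14
P(Z=1 | obs) = 1/21 / 1/14 = 2/3
P(Z=2 | obs) = 1/42 / 1/14 = 1/3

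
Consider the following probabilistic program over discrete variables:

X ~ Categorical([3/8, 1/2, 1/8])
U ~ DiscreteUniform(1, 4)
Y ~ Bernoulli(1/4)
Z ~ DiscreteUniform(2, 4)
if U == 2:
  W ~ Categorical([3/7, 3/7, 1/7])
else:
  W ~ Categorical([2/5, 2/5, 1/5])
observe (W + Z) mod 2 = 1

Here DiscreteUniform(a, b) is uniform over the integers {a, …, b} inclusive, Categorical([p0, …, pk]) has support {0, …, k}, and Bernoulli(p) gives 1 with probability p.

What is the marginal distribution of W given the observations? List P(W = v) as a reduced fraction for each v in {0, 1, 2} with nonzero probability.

P(W=0) = 57/197, P(W=1) = 114/197, P(W=2) = 26/197

Enumerate traces; 96 have nonzero weight after conditioning:
  (X=0, U=1, Y=0, Z=2, W=1) weight 3/320
  (X=0, U=1, Y=0, Z=3, W=0) weight 3/320
  (X=0, U=1, Y=0, Z=3, W=2) weight 3/640
  (X=0, U=1, Y=0, Z=4, W=1) weight 3/320
  (X=0, U=1, Y=1, Z=2, W=1) weight 1/320
  (X=0, U=1, Y=1, Z=3, W=0) weight 1/320
  (X=0, U=1, Y=1, Z=3, W=2) weight 1/640
  (X=0, U=1, Y=1, Z=4, W=1) weight 1/320
  … 88 more
Group by W:
  weight(W=0) = 19/140
  weight(W=1) = 19/70
  weight(W=2) = 13/210
Total weight = 19/140 + 19/70 + 13/210 = 197/420
P(W=0 | obs) = 19/140 / 197/420 = 57/197
P(W=1 | obs) = 19/70 / 197/420 = 114/197
P(W=2 | obs) = 13/210 / 197/420 = 26/197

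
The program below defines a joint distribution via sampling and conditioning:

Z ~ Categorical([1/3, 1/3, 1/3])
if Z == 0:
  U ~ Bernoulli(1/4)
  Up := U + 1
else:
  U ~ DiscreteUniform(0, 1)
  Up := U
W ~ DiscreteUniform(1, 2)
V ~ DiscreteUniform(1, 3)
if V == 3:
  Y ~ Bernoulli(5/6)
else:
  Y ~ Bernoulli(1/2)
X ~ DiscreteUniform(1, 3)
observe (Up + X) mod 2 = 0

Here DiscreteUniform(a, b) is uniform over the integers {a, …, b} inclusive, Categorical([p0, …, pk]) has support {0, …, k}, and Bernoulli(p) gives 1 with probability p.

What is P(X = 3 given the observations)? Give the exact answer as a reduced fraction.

Enumerate traces; 108 have nonzero weight after conditioning:
  (Z=0, U=0, W=1, V=1, Y=0, X=1) weight 1/144
  (Z=0, U=0, W=1, V=1, Y=0, X=3) weight 1/144
  (Z=0, U=0, W=1, V=1, Y=1, X=1) weight 1/144
  (Z=0, U=0, W=1, V=1, Y=1, X=3) weight 1/144
  (Z=0, U=0, W=1, V=2, Y=0, X=1) weight 1/144
  (Z=0, U=0, W=1, V=2, Y=0, X=3) weight 1/144
  (Z=0, U=0, W=1, V=2, Y=1, X=1) weight 1/144
  (Z=0, U=0, W=1, V=2, Y=1, X=3) weight 1/144
  (Z=0, U=1, W=1, V=1, Y=0, X=2) weight 1/432
  … 99 more
Group by X:
  weight(X=1) = 7/36
  weight(X=2) = 5/36
  weight(X=3) = 7/36
Total weight = 7/36 + 5/36 + 7/36 = 19/36
P(X=1 | obs) = 7/36 / 19/36 = 7/19
P(X=2 | obs) = 5/36 / 19/36 = 5/19
P(X=3 | obs) = 7/36 / 19/36 = 7/19

P(X = 3 | obs) = 7/19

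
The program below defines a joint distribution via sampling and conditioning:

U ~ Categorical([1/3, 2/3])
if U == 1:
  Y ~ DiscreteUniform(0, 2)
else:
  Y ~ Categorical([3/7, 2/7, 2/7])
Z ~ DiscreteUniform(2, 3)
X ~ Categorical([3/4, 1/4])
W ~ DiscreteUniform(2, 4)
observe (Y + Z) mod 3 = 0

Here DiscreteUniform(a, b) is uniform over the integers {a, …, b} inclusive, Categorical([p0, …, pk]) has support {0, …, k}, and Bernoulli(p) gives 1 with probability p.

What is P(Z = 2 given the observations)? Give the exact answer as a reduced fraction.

P(Z = 2 | obs) = 20/43

Enumerate traces; 24 have nonzero weight after conditioning:
  (U=0, Y=0, Z=3, X=0, W=2) weight 1/56
  (U=0, Y=0, Z=3, X=0, W=3) weight 1/56
  (U=0, Y=0, Z=3, X=0, W=4) weight 1/56
  (U=0, Y=0, Z=3, X=1, W=2) weight 1/168
  (U=0, Y=0, Z=3, X=1, W=3) weight 1/168
  (U=0, Y=0, Z=3, X=1, W=4) weight 1/168
  (U=0, Y=1, Z=2, X=0, W=2) weight 1/84
  (U=0, Y=1, Z=2, X=0, W=3) weight 1/84
  … 16 more
Group by Z:
  weight(Z=2) = 10/63
  weight(Z=3) = 23/126
Total weight = 10/63 + 23/126 = 43/126
P(Z=2 | obs) = 10/63 / 43/126 = 20/43
P(Z=3 | obs) = 23/126 / 43/126 = 23/43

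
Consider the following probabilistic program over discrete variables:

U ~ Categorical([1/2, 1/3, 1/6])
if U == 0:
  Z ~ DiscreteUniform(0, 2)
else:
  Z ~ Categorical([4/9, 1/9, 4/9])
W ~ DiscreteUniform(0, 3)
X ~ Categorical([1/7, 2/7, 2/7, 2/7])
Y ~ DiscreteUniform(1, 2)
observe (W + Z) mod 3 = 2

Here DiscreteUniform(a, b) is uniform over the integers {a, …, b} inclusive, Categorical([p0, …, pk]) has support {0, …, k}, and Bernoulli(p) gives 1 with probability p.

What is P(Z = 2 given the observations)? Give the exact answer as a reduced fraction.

P(Z = 2 | obs) = 14/25

Enumerate traces; 96 have nonzero weight after conditioning:
  (U=0, Z=0, W=2, X=0, Y=1) weight 1/336
  (U=0, Z=0, W=2, X=0, Y=2) weight 1/336
  (U=0, Z=0, W=2, X=1, Y=1) weight 1/168
  (U=0, Z=0, W=2, X=1, Y=2) weight 1/168
  (U=0, Z=0, W=2, X=2, Y=1) weight 1/168
  (U=0, Z=0, W=2, X=2, Y=2) weight 1/168
  (U=0, Z=0, W=2, X=3, Y=1) weight 1/168
  (U=0, Z=0, W=2, X=3, Y=2) weight 1/168
  (U=0, Z=1, W=1, X=0, Y=1) weight 1/336
  (U=0, Z=2, W=0, X=0, Y=1) weight 1/336
  … 86 more
Group by Z:
  weight(Z=0) = 7/72
  weight(Z=1) = 1/18
  weight(Z=2) = 7/36
Total weight = 7/72 + 1/18 + 7/36 = 25/72
P(Z=0 | obs) = 7/72 / 25/72 = 7/25
P(Z=1 | obs) = 1/18 / 25/72 = 4/25
P(Z=2 | obs) = 7/36 / 25/72 = 14/25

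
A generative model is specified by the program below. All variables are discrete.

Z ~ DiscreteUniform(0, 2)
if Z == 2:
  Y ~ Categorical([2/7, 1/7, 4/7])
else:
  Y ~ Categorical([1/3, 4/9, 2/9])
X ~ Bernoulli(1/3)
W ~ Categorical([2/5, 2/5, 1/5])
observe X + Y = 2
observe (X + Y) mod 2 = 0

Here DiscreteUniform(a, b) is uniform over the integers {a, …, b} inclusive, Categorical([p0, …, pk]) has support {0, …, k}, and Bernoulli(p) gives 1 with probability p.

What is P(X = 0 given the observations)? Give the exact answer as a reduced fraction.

P(X = 0 | obs) = 128/193

Enumerate traces; 18 have nonzero weight after conditioning:
  (Z=0, Y=1, X=1, W=0) weight 8/405
  (Z=0, Y=1, X=1, W=1) weight 8/405
  (Z=0, Y=1, X=1, W=2) weight 4/405
  (Z=0, Y=2, X=0, W=0) weight 8/405
  (Z=0, Y=2, X=0, W=1) weight 8/405
  (Z=0, Y=2, X=0, W=2) weight 4/405
  (Z=1, Y=1, X=1, W=0) weight 8/405
  (Z=1, Y=1, X=1, W=1) weight 8/405
  … 10 more
Group by X:
  weight(X=0) = 128/567
  weight(X=1) = 65/567
Total weight = 128/567 + 65/567 = 193/567
P(X=0 | obs) = 128/567 / 193/567 = 128/193
P(X=1 | obs) = 65/567 / 193/567 = 65/193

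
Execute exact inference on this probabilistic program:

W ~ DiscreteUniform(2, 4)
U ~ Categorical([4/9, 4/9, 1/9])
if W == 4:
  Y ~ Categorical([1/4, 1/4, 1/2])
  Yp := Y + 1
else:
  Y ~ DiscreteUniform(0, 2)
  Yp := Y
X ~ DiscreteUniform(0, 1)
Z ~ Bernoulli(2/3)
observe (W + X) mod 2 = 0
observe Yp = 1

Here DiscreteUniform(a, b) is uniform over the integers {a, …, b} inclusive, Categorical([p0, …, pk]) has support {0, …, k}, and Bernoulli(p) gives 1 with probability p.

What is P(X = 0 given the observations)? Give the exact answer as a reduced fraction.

Enumerate traces; 18 have nonzero weight after conditioning:
  (W=2, U=0, Y=1, X=0, Z=0) weight 2/243
  (W=2, U=0, Y=1, X=0, Z=1) weight 4/243
  (W=2, U=1, Y=1, X=0, Z=0) weight 2/243
  (W=2, U=1, Y=1, X=0, Z=1) weight 4/243
  (W=2, U=2, Y=1, X=0, Z=0) weight 1/486
  (W=2, U=2, Y=1, X=0, Z=1) weight 1/243
  (W=3, U=0, Y=1, X=1, Z=0) weight 2/243
  (W=3, U=0, Y=1, X=1, Z=1) weight 4/243
  … 10 more
Group by X:
  weight(X=0) = 7/72
  weight(X=1) = 1/18
Total weight = 7/72 + 1/18 = 11/72
P(X=0 | obs) = 7/72 / 11/72 = 7/11
P(X=1 | obs) = 1/18 / 11/72 = 4/11

P(X = 0 | obs) = 7/11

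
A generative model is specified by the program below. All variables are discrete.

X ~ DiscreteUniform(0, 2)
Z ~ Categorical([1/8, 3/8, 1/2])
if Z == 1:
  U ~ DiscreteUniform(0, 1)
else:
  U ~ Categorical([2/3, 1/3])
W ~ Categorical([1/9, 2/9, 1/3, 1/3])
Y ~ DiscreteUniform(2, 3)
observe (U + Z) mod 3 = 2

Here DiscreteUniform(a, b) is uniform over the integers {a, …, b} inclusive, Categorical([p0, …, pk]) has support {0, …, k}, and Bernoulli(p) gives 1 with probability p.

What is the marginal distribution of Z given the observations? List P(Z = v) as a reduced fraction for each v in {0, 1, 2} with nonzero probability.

Enumerate traces; 48 have nonzero weight after conditioning:
  (X=0, Z=1, U=1, W=0, Y=2) weight 1/288
  (X=0, Z=1, U=1, W=0, Y=3) weight 1/288
  (X=0, Z=1, U=1, W=1, Y=2) weight 1/144
  (X=0, Z=1, U=1, W=1, Y=3) weight 1/144
  (X=0, Z=1, U=1, W=2, Y=2) weight 1/96
  (X=0, Z=1, U=1, W=2, Y=3) weight 1/96
  (X=0, Z=1, U=1, W=3, Y=2) weight 1/96
  (X=0, Z=1, U=1, W=3, Y=3) weight 1/96
  (X=0, Z=2, U=0, W=0, Y=2) weight 1/162
  … 39 more
Group by Z:
  weight(Z=1) = 3/16
  weight(Z=2) = 1/3
Total weight = 3/16 + 1/3 = 25/48
P(Z=1 | obs) = 3/16 / 25/48 = 9/25
P(Z=2 | obs) = 1/3 / 25/48 = 16/25

P(Z=1) = 9/25, P(Z=2) = 16/25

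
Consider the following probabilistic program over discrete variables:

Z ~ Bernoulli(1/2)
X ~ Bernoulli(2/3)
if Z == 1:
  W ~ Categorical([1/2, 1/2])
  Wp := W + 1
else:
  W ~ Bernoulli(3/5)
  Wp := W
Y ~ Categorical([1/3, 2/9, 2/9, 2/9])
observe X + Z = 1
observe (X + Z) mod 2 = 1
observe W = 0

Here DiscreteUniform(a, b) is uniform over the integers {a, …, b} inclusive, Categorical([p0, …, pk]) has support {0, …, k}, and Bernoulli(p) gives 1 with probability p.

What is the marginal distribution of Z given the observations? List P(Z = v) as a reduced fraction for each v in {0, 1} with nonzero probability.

Enumerate traces; 8 have nonzero weight after conditioning:
  (Z=0, X=1, W=0, Y=0) weight 2/45
  (Z=0, X=1, W=0, Y=1) weight 4/135
  (Z=0, X=1, W=0, Y=2) weight 4/135
  (Z=0, X=1, W=0, Y=3) weight 4/135
  (Z=1, X=0, W=0, Y=0) weight 1/36
  (Z=1, X=0, W=0, Y=1) weight 1/54
  (Z=1, X=0, W=0, Y=2) weight 1/54
  (Z=1, X=0, W=0, Y=3) weight 1/54
Group by Z:
  weight(Z=0) = 2/15
  weight(Z=1) = 1/12
Total weight = 2/15 + 1/12 = 13/60
P(Z=0 | obs) = 2/15 / 13/60 = 8/13
P(Z=1 | obs) = 1/12 / 13/60 = 5/13

P(Z=0) = 8/13, P(Z=1) = 5/13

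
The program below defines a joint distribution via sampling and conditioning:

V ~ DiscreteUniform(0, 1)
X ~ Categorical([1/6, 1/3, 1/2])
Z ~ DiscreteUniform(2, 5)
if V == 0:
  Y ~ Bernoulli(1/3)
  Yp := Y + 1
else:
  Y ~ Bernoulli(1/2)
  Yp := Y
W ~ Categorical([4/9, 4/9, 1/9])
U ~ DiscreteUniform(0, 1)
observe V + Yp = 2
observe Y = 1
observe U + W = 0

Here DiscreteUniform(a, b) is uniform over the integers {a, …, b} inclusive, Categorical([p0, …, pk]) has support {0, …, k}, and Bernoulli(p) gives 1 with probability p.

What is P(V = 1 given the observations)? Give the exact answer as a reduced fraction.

P(V = 1 | obs) = 3/5

Enumerate traces; 24 have nonzero weight after conditioning:
  (V=0, X=0, Z=2, Y=1, W=0, U=0) weight 1/648
  (V=0, X=0, Z=3, Y=1, W=0, U=0) weight 1/648
  (V=0, X=0, Z=4, Y=1, W=0, U=0) weight 1/648
  (V=0, X=0, Z=5, Y=1, W=0, U=0) weight 1/648
  (V=0, X=1, Z=2, Y=1, W=0, U=0) weight 1/324
  (V=0, X=1, Z=3, Y=1, W=0, U=0) weight 1/324
  (V=0, X=1, Z=4, Y=1, W=0, U=0) weight 1/324
  (V=0, X=1, Z=5, Y=1, W=0, U=0) weight 1/324
  (V=1, X=0, Z=2, Y=1, W=0, U=0) weight 1/432
  … 15 more
Group by V:
  weight(V=0) = 1/27
  weight(V=1) = 1/18
Total weight = 1/27 + 1/18 = 5/54
P(V=0 | obs) = 1/27 / 5/54 = 2/5
P(V=1 | obs) = 1/18 / 5/54 = 3/5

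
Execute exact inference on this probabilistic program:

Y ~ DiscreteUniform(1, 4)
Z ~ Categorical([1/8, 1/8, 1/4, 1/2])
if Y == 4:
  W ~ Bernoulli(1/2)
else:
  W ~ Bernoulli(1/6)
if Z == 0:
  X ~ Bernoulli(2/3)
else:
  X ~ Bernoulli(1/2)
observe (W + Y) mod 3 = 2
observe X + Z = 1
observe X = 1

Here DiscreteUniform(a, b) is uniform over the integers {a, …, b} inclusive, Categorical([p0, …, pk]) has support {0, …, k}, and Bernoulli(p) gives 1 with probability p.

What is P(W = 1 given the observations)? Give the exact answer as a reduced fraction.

Enumerate traces; 3 have nonzero weight after conditioning:
  (Y=1, Z=0, W=1, X=1) weight 1/288
  (Y=2, Z=0, W=0, X=1) weight 5/288
  (Y=4, Z=0, W=1, X=1) weight 1/96
Group by W:
  weight(W=0) = 5/288
  weight(W=1) = 1/72
Total weight = 5/288 + 1/72 = 1/32
P(W=0 | obs) = 5/288 / 1/32 = 5/9
P(W=1 | obs) = 1/72 / 1/32 = 4/9

P(W = 1 | obs) = 4/9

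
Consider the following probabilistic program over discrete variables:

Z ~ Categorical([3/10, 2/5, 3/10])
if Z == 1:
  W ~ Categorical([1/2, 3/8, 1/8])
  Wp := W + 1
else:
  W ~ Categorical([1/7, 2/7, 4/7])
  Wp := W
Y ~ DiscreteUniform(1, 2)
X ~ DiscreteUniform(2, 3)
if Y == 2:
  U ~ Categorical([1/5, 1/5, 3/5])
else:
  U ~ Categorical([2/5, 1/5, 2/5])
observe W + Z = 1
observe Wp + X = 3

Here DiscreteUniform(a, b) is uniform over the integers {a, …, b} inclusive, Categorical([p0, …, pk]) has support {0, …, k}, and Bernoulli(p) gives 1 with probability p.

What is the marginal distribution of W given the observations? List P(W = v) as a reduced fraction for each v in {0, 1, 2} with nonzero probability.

Enumerate traces; 12 have nonzero weight after conditioning:
  (Z=0, W=1, Y=1, X=2, U=0) weight 3/350
  (Z=0, W=1, Y=1, X=2, U=1) weight 3/700
  (Z=0, W=1, Y=1, X=2, U=2) weight 3/350
  (Z=0, W=1, Y=2, X=2, U=0) weight 3/700
  (Z=0, W=1, Y=2, X=2, U=1) weight 3/700
  (Z=0, W=1, Y=2, X=2, U=2) weight 9/700
  (Z=1, W=0, Y=1, X=2, U=0) weight 1/50
  (Z=1, W=0, Y=1, X=2, U=1) weight 1/100
  … 4 more
Group by W:
  weight(W=0) = 1/10
  weight(W=1) = 3/70
Total weight = 1/10 + 3/70 = 1/7
P(W=0 | obs) = 1/10 / 1/7 = 7/10
P(W=1 | obs) = 3/70 / 1/7 = 3/10

P(W=0) = 7/10, P(W=1) = 3/10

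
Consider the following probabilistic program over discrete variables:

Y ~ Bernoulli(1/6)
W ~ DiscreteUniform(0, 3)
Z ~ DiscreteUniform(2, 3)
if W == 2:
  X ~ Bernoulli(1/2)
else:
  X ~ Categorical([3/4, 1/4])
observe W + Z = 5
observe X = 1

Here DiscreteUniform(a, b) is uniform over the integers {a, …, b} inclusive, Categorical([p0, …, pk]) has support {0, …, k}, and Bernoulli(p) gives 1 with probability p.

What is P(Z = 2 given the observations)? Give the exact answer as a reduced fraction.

Enumerate traces; 4 have nonzero weight after conditioning:
  (Y=0, W=2, Z=3, X=1) weight 5/96
  (Y=0, W=3, Z=2, X=1) weight 5/192
  (Y=1, W=2, Z=3, X=1) weight 1/96
  (Y=1, W=3, Z=2, X=1) weight 1/192
Group by Z:
  weight(Z=2) = 1/32
  weight(Z=3) = 1/16
Total weight = 1/32 + 1/16 = 3/32
P(Z=2 | obs) = 1/32 / 3/32 = 1/3
P(Z=3 | obs) = 1/16 / 3/32 = 2/3

P(Z = 2 | obs) = 1/3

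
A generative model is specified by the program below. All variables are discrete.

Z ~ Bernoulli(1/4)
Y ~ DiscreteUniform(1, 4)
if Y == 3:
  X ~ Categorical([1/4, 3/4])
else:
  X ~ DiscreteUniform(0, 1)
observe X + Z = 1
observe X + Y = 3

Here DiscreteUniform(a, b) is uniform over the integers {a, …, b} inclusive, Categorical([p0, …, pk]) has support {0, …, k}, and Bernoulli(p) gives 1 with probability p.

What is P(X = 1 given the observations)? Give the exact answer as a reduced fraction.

Enumerate traces; 2 have nonzero weight after conditioning:
  (Z=0, Y=2, X=1) weight 3/32
  (Z=1, Y=3, X=0) weight 1/64
Group by X:
  weight(X=0) = 1/64
  weight(X=1) = 3/32
Total weight = 1/64 + 3/32 = 7/64
P(X=0 | obs) = 1/64 / 7/64 = 1/7
P(X=1 | obs) = 3/32 / 7/64 = 6/7

P(X = 1 | obs) = 6/7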